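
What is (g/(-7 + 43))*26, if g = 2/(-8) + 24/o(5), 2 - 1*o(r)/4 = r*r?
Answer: -611/1656 ≈ -0.36896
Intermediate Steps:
o(r) = 8 - 4*r**2 (o(r) = 8 - 4*r*r = 8 - 4*r**2)
g = -47/92 (g = 2/(-8) + 24/(8 - 4*5**2) = 2*(-1/8) + 24/(8 - 4*25) = -1/4 + 24/(8 - 100) = -1/4 + 24/(-92) = -1/4 + 24*(-1/92) = -1/4 - 6/23 = -47/92 ≈ -0.51087)
(g/(-7 + 43))*26 = (-47/92/(-7 + 43))*26 = (-47/92/36)*26 = ((1/36)*(-47/92))*26 = -47/3312*26 = -611/1656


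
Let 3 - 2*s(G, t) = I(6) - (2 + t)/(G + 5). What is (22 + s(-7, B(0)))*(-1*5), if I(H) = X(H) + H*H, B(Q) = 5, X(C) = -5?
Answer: -125/4 ≈ -31.250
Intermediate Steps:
I(H) = -5 + H**2 (I(H) = -5 + H*H = -5 + H**2)
s(G, t) = -14 + (2 + t)/(2*(5 + G)) (s(G, t) = 3/2 - ((-5 + 6**2) - (2 + t)/(G + 5))/2 = 3/2 - ((-5 + 36) - (2 + t)/(5 + G))/2 = 3/2 - (31 - (2 + t)/(5 + G))/2 = 3/2 + (-31/2 + (2 + t)/(2*(5 + G))) = -14 + (2 + t)/(2*(5 + G)))
(22 + s(-7, B(0)))*(-1*5) = (22 + (-138 + 5 - 28*(-7))/(2*(5 - 7)))*(-1*5) = (22 + (1/2)*(-138 + 5 + 196)/(-2))*(-5) = (22 + (1/2)*(-1/2)*63)*(-5) = (22 - 63/4)*(-5) = (25/4)*(-5) = -125/4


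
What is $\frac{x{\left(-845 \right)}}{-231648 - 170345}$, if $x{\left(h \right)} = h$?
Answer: $\frac{845}{401993} \approx 0.002102$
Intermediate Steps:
$\frac{x{\left(-845 \right)}}{-231648 - 170345} = - \frac{845}{-231648 - 170345} = - \frac{845}{-401993} = \left(-845\right) \left(- \frac{1}{401993}\right) = \frac{845}{401993}$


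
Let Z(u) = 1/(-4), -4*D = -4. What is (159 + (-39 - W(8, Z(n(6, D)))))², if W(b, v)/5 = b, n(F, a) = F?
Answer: 6400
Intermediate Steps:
D = 1 (D = -¼*(-4) = 1)
Z(u) = -¼
W(b, v) = 5*b
(159 + (-39 - W(8, Z(n(6, D)))))² = (159 + (-39 - 5*8))² = (159 + (-39 - 1*40))² = (159 + (-39 - 40))² = (159 - 79)² = 80² = 6400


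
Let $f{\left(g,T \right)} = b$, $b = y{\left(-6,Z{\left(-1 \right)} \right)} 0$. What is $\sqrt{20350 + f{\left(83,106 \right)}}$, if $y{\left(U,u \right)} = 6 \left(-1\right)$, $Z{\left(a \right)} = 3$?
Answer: $5 \sqrt{814} \approx 142.65$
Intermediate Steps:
$y{\left(U,u \right)} = -6$
$b = 0$ ($b = \left(-6\right) 0 = 0$)
$f{\left(g,T \right)} = 0$
$\sqrt{20350 + f{\left(83,106 \right)}} = \sqrt{20350 + 0} = \sqrt{20350} = 5 \sqrt{814}$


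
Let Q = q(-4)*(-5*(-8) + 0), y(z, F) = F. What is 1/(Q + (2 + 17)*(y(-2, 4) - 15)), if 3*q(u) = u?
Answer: -3/787 ≈ -0.0038119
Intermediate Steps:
q(u) = u/3
Q = -160/3 (Q = ((1/3)*(-4))*(-5*(-8) + 0) = -4*(40 + 0)/3 = -4/3*40 = -160/3 ≈ -53.333)
1/(Q + (2 + 17)*(y(-2, 4) - 15)) = 1/(-160/3 + (2 + 17)*(4 - 15)) = 1/(-160/3 + 19*(-11)) = 1/(-160/3 - 209) = 1/(-787/3) = -3/787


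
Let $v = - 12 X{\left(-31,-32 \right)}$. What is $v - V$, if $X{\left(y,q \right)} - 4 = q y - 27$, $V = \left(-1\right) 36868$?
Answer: $25240$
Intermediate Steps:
$V = -36868$
$X{\left(y,q \right)} = -23 + q y$ ($X{\left(y,q \right)} = 4 + \left(q y - 27\right) = 4 + \left(-27 + q y\right) = -23 + q y$)
$v = -11628$ ($v = - 12 \left(-23 - -992\right) = - 12 \left(-23 + 992\right) = \left(-12\right) 969 = -11628$)
$v - V = -11628 - -36868 = -11628 + 36868 = 25240$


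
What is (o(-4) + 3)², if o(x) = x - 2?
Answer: 9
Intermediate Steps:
o(x) = -2 + x
(o(-4) + 3)² = ((-2 - 4) + 3)² = (-6 + 3)² = (-3)² = 9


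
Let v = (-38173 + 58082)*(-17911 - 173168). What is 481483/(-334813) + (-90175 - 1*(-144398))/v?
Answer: -42597019541884/29620764484101 ≈ -1.4381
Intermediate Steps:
v = -3804191811 (v = 19909*(-191079) = -3804191811)
481483/(-334813) + (-90175 - 1*(-144398))/v = 481483/(-334813) + (-90175 - 1*(-144398))/(-3804191811) = 481483*(-1/334813) + (-90175 + 144398)*(-1/3804191811) = -481483/334813 + 54223*(-1/3804191811) = -481483/334813 - 1261/88469577 = -42597019541884/29620764484101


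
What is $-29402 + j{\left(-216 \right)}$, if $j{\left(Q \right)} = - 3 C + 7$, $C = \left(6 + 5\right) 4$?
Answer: $-29527$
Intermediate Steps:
$C = 44$ ($C = 11 \cdot 4 = 44$)
$j{\left(Q \right)} = -125$ ($j{\left(Q \right)} = \left(-3\right) 44 + 7 = -132 + 7 = -125$)
$-29402 + j{\left(-216 \right)} = -29402 - 125 = -29527$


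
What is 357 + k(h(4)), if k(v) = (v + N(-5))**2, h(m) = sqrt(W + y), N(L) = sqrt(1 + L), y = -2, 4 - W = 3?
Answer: 348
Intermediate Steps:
W = 1 (W = 4 - 1*3 = 4 - 3 = 1)
h(m) = I (h(m) = sqrt(1 - 2) = sqrt(-1) = I)
k(v) = (v + 2*I)**2 (k(v) = (v + sqrt(1 - 5))**2 = (v + sqrt(-4))**2 = (v + 2*I)**2)
357 + k(h(4)) = 357 + (I + 2*I)**2 = 357 + (3*I)**2 = 357 - 9 = 348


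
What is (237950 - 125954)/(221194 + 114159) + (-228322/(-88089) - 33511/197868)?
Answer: 5370864582466331/1948400287463652 ≈ 2.7565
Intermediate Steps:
(237950 - 125954)/(221194 + 114159) + (-228322/(-88089) - 33511/197868) = 111996/335353 + (-228322*(-1/88089) - 33511*1/197868) = 111996*(1/335353) + (228322/88089 - 33511/197868) = 111996/335353 + 14075222339/5809998084 = 5370864582466331/1948400287463652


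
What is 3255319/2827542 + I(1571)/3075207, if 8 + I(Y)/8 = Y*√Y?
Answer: 175624540585/152548718442 + 12568*√1571/3075207 ≈ 1.3133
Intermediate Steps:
I(Y) = -64 + 8*Y^(3/2) (I(Y) = -64 + 8*(Y*√Y) = -64 + 8*Y^(3/2))
3255319/2827542 + I(1571)/3075207 = 3255319/2827542 + (-64 + 8*1571^(3/2))/3075207 = 3255319*(1/2827542) + (-64 + 8*(1571*√1571))*(1/3075207) = 3255319/2827542 + (-64 + 12568*√1571)*(1/3075207) = 3255319/2827542 + (-64/3075207 + 12568*√1571/3075207) = 175624540585/152548718442 + 12568*√1571/3075207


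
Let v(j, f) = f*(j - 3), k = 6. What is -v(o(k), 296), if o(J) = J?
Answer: -888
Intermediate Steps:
v(j, f) = f*(-3 + j)
-v(o(k), 296) = -296*(-3 + 6) = -296*3 = -1*888 = -888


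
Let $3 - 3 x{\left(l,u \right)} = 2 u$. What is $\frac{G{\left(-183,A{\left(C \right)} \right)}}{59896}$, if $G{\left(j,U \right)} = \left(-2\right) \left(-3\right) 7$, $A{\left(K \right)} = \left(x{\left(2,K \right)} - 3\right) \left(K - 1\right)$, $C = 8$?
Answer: $\frac{21}{29948} \approx 0.00070122$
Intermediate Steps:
$x{\left(l,u \right)} = 1 - \frac{2 u}{3}$
$A{\left(K \right)} = \left(-1 + K\right) \left(-2 - \frac{2 K}{3}\right)$ ($A{\left(K \right)} = \left(\left(1 - \frac{2 K}{3}\right) - 3\right) \left(K - 1\right) = \left(-2 - \frac{2 K}{3}\right) \left(-1 + K\right) = \left(-1 + K\right) \left(-2 - \frac{2 K}{3}\right)$)
$G{\left(j,U \right)} = 42$ ($G{\left(j,U \right)} = 6 \cdot 7 = 42$)
$\frac{G{\left(-183,A{\left(C \right)} \right)}}{59896} = \frac{42}{59896} = 42 \cdot \frac{1}{59896} = \frac{21}{29948}$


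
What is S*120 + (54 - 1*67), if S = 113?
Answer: 13547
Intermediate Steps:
S*120 + (54 - 1*67) = 113*120 + (54 - 1*67) = 13560 + (54 - 67) = 13560 - 13 = 13547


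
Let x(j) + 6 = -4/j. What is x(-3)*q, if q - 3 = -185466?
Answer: 865494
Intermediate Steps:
q = -185463 (q = 3 - 185466 = -185463)
x(j) = -6 - 4/j
x(-3)*q = (-6 - 4/(-3))*(-185463) = (-6 - 4*(-⅓))*(-185463) = (-6 + 4/3)*(-185463) = -14/3*(-185463) = 865494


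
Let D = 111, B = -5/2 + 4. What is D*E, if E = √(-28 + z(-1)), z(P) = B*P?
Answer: 111*I*√118/2 ≈ 602.88*I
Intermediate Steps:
B = 3/2 (B = -5*½ + 4 = -5/2 + 4 = 3/2 ≈ 1.5000)
z(P) = 3*P/2
E = I*√118/2 (E = √(-28 + (3/2)*(-1)) = √(-28 - 3/2) = √(-59/2) = I*√118/2 ≈ 5.4314*I)
D*E = 111*(I*√118/2) = 111*I*√118/2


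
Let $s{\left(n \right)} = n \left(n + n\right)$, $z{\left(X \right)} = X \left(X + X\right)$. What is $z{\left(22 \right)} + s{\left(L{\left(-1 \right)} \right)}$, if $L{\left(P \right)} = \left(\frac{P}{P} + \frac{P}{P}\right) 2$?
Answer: $1000$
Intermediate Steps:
$L{\left(P \right)} = 4$ ($L{\left(P \right)} = \left(1 + 1\right) 2 = 2 \cdot 2 = 4$)
$z{\left(X \right)} = 2 X^{2}$ ($z{\left(X \right)} = X 2 X = 2 X^{2}$)
$s{\left(n \right)} = 2 n^{2}$ ($s{\left(n \right)} = n 2 n = 2 n^{2}$)
$z{\left(22 \right)} + s{\left(L{\left(-1 \right)} \right)} = 2 \cdot 22^{2} + 2 \cdot 4^{2} = 2 \cdot 484 + 2 \cdot 16 = 968 + 32 = 1000$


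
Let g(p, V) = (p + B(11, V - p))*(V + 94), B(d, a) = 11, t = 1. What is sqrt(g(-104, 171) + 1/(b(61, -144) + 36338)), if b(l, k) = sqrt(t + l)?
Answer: sqrt(-895550009 - 24645*sqrt(62))/sqrt(36338 + sqrt(62)) ≈ 156.99*I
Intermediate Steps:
g(p, V) = (11 + p)*(94 + V) (g(p, V) = (p + 11)*(V + 94) = (11 + p)*(94 + V))
b(l, k) = sqrt(1 + l)
sqrt(g(-104, 171) + 1/(b(61, -144) + 36338)) = sqrt((1034 + 11*171 + 94*(-104) + 171*(-104)) + 1/(sqrt(1 + 61) + 36338)) = sqrt((1034 + 1881 - 9776 - 17784) + 1/(sqrt(62) + 36338)) = sqrt(-24645 + 1/(36338 + sqrt(62)))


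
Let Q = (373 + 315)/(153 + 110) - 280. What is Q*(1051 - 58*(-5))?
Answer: -97828632/263 ≈ -3.7197e+5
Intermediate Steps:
Q = -72952/263 (Q = 688/263 - 280 = -72952/263 ≈ -277.38)
Q*(1051 - 58*(-5)) = -72952*(1051 - 58*(-5))/263 = -72952*(1051 + 290)/263 = -72952/263*1341 = -97828632/263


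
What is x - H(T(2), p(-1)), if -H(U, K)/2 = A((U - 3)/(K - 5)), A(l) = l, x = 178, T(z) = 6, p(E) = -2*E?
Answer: 176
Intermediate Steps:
H(U, K) = -2*(-3 + U)/(-5 + K) (H(U, K) = -2*(U - 3)/(K - 5) = -2*(-3 + U)/(-5 + K))
x - H(T(2), p(-1)) = 178 - 2*(3 - 1*6)/(-5 - 2*(-1)) = 178 - 2*(3 - 6)/(-5 + 2) = 178 - 2*(-3)/(-3) = 178 - 2*(-1)*(-3)/3 = 178 - 1*2 = 178 - 2 = 176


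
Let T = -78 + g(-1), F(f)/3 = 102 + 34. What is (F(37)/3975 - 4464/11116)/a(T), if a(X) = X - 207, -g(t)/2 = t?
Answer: 1100756/1042055525 ≈ 0.0010563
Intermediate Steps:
F(f) = 408 (F(f) = 3*(102 + 34) = 3*136 = 408)
g(t) = -2*t
T = -76 (T = -78 - 2*(-1) = -78 + 2 = -76)
a(X) = -207 + X
(F(37)/3975 - 4464/11116)/a(T) = (408/3975 - 4464/11116)/(-207 - 76) = (408*(1/3975) - 4464*1/11116)/(-283) = (136/1325 - 1116/2779)*(-1/283) = -1100756/3682175*(-1/283) = 1100756/1042055525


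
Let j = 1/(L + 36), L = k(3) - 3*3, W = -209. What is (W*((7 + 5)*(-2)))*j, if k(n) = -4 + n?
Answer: 2508/13 ≈ 192.92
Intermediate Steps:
L = -10 (L = (-4 + 3) - 3*3 = -1 - 9 = -10)
j = 1/26 (j = 1/(-10 + 36) = 1/26 ≈ 0.038462)
(W*((7 + 5)*(-2)))*j = -209*(7 + 5)*(-2)*(1/26) = -2508*(-2)*(1/26) = -209*(-24)*(1/26) = 5016*(1/26) = 2508/13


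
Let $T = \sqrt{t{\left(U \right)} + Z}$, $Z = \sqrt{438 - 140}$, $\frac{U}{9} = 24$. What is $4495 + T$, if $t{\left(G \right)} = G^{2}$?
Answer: $4495 + \sqrt{46656 + \sqrt{298}} \approx 4711.0$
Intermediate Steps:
$U = 216$ ($U = 9 \cdot 24 = 216$)
$Z = \sqrt{298} \approx 17.263$
$T = \sqrt{46656 + \sqrt{298}}$ ($T = \sqrt{216^{2} + \sqrt{298}} = \sqrt{46656 + \sqrt{298}} \approx 216.04$)
$4495 + T = 4495 + \sqrt{46656 + \sqrt{298}}$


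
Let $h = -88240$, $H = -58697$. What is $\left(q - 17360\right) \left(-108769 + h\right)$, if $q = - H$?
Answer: $-8143761033$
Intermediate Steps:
$q = 58697$ ($q = \left(-1\right) \left(-58697\right) = 58697$)
$\left(q - 17360\right) \left(-108769 + h\right) = \left(58697 - 17360\right) \left(-108769 - 88240\right) = 41337 \left(-197009\right) = -8143761033$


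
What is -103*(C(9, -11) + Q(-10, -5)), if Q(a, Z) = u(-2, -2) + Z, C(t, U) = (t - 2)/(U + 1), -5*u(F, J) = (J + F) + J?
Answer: 927/2 ≈ 463.50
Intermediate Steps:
u(F, J) = -2*J/5 - F/5 (u(F, J) = -((J + F) + J)/5 = -((F + J) + J)/5 = -(F + 2*J)/5 = -2*J/5 - F/5)
C(t, U) = (-2 + t)/(1 + U)
Q(a, Z) = 6/5 + Z (Q(a, Z) = (-⅖*(-2) - ⅕*(-2)) + Z = (⅘ + ⅖) + Z = 6/5 + Z)
-103*(C(9, -11) + Q(-10, -5)) = -103*((-2 + 9)/(1 - 11) + (6/5 - 5)) = -103*(7/(-10) - 19/5) = -103*(-⅒*7 - 19/5) = -103*(-7/10 - 19/5) = -103*(-9/2) = 927/2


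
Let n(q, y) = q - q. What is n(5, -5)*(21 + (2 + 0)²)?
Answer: 0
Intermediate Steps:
n(q, y) = 0
n(5, -5)*(21 + (2 + 0)²) = 0*(21 + (2 + 0)²) = 0*(21 + 2²) = 0*(21 + 4) = 0*25 = 0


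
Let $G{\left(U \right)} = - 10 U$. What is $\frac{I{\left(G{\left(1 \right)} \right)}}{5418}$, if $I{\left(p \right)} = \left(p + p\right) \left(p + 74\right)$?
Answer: $- \frac{640}{2709} \approx -0.23625$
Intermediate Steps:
$I{\left(p \right)} = 2 p \left(74 + p\right)$
$\frac{I{\left(G{\left(1 \right)} \right)}}{5418} = \frac{2 \left(\left(-10\right) 1\right) \left(74 - 10\right)}{5418} = 2 \left(-10\right) \left(74 - 10\right) \frac{1}{5418} = 2 \left(-10\right) 64 \cdot \frac{1}{5418} = \left(-1280\right) \frac{1}{5418} = - \frac{640}{2709}$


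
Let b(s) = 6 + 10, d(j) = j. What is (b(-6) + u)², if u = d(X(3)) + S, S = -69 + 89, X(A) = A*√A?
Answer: 1323 + 216*√3 ≈ 1697.1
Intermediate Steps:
X(A) = A^(3/2)
b(s) = 16
S = 20
u = 20 + 3*√3 (u = 3^(3/2) + 20 = 3*√3 + 20 = 20 + 3*√3 ≈ 25.196)
(b(-6) + u)² = (16 + (20 + 3*√3))² = (36 + 3*√3)²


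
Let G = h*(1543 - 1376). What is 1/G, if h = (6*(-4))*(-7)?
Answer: 1/28056 ≈ 3.5643e-5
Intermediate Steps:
h = 168 (h = -24*(-7) = 168)
G = 28056 (G = 168*(1543 - 1376) = 168*167 = 28056)
1/G = 1/28056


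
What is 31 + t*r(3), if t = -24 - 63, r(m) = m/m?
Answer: -56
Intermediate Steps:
r(m) = 1
t = -87
31 + t*r(3) = 31 - 87*1 = 31 - 87 = -56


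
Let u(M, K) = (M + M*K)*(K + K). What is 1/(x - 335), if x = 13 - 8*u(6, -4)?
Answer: -1/1474 ≈ -0.00067843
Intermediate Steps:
u(M, K) = 2*K*(M + K*M) (u(M, K) = (M + K*M)*(2*K) = 2*K*(M + K*M))
x = -1139 (x = 13 - 16*(-4)*6*(1 - 4) = 13 - 16*(-4)*6*(-3) = 13 - 8*144 = 13 - 1152 = -1139)
1/(x - 335) = 1/(-1139 - 335) = 1/(-1474) = -1/1474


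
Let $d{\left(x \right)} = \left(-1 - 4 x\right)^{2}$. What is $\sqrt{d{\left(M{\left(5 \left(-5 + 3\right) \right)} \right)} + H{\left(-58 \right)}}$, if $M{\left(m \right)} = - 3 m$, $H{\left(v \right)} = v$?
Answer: $\sqrt{14583} \approx 120.76$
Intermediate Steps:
$\sqrt{d{\left(M{\left(5 \left(-5 + 3\right) \right)} \right)} + H{\left(-58 \right)}} = \sqrt{\left(1 + 4 \left(- 3 \cdot 5 \left(-5 + 3\right)\right)\right)^{2} - 58} = \sqrt{\left(1 + 4 \left(- 3 \cdot 5 \left(-2\right)\right)\right)^{2} - 58} = \sqrt{\left(1 + 4 \left(\left(-3\right) \left(-10\right)\right)\right)^{2} - 58} = \sqrt{\left(1 + 4 \cdot 30\right)^{2} - 58} = \sqrt{\left(1 + 120\right)^{2} - 58} = \sqrt{121^{2} - 58} = \sqrt{14641 - 58} = \sqrt{14583}$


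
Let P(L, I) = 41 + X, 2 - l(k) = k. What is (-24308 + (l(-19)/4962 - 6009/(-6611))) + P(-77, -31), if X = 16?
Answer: -265164853931/10934594 ≈ -24250.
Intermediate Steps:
l(k) = 2 - k
P(L, I) = 57 (P(L, I) = 41 + 16 = 57)
(-24308 + (l(-19)/4962 - 6009/(-6611))) + P(-77, -31) = (-24308 + ((2 - 1*(-19))/4962 - 6009/(-6611))) + 57 = (-24308 + ((2 + 19)*(1/4962) - 6009*(-1/6611))) + 57 = (-24308 + (21*(1/4962) + 6009/6611)) + 57 = (-24308 + (7/1654 + 6009/6611)) + 57 = (-24308 + 9985163/10934594) + 57 = -265788125789/10934594 + 57 = -265164853931/10934594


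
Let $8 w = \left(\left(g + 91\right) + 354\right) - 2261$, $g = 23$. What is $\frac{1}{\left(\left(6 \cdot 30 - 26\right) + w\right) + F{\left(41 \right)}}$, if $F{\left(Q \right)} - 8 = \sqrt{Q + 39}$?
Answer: $- \frac{3976}{241889} - \frac{256 \sqrt{5}}{241889} \approx -0.018804$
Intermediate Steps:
$F{\left(Q \right)} = 8 + \sqrt{39 + Q}$ ($F{\left(Q \right)} = 8 + \sqrt{Q + 39} = 8 + \sqrt{39 + Q}$)
$w = - \frac{1793}{8}$ ($w = \frac{\left(\left(23 + 91\right) + 354\right) - 2261}{8} = \frac{\left(114 + 354\right) - 2261}{8} = \frac{468 - 2261}{8} = \frac{1}{8} \left(-1793\right) = - \frac{1793}{8} \approx -224.13$)
$\frac{1}{\left(\left(6 \cdot 30 - 26\right) + w\right) + F{\left(41 \right)}} = \frac{1}{\left(\left(6 \cdot 30 - 26\right) - \frac{1793}{8}\right) + \left(8 + \sqrt{39 + 41}\right)} = \frac{1}{\left(\left(180 - 26\right) - \frac{1793}{8}\right) + \left(8 + \sqrt{80}\right)} = \frac{1}{\left(154 - \frac{1793}{8}\right) + \left(8 + 4 \sqrt{5}\right)} = \frac{1}{- \frac{561}{8} + \left(8 + 4 \sqrt{5}\right)} = \frac{1}{- \frac{497}{8} + 4 \sqrt{5}}$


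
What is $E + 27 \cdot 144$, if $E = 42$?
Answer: $3930$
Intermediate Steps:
$E + 27 \cdot 144 = 42 + 27 \cdot 144 = 42 + 3888 = 3930$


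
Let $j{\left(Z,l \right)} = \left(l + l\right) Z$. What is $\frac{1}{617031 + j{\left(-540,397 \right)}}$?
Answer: $\frac{1}{188271} \approx 5.3115 \cdot 10^{-6}$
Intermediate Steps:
$j{\left(Z,l \right)} = 2 Z l$ ($j{\left(Z,l \right)} = 2 l Z = 2 Z l$)
$\frac{1}{617031 + j{\left(-540,397 \right)}} = \frac{1}{617031 + 2 \left(-540\right) 397} = \frac{1}{617031 - 428760} = \frac{1}{188271}$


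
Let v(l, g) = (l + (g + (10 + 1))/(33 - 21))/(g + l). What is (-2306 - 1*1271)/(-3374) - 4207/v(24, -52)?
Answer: 681458281/119054 ≈ 5723.9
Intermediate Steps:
v(l, g) = (11/12 + l + g/12)/(g + l) (v(l, g) = (l + (g + 11)/12)/(g + l) = (l + (11 + g)*(1/12))/(g + l) = (l + (11/12 + g/12))/(g + l) = (11/12 + l + g/12)/(g + l))
(-2306 - 1*1271)/(-3374) - 4207/v(24, -52) = (-2306 - 1*1271)/(-3374) - 4207*(-52 + 24)/(11/12 + 24 + (1/12)*(-52)) = (-2306 - 1271)*(-1/3374) - 4207*(-28/(11/12 + 24 - 13/3)) = -3577*(-1/3374) - 4207/((-1/28*247/12)) = 511/482 - 4207/(-247/336) = 511/482 - 4207*(-336/247) = 511/482 + 1413552/247 = 681458281/119054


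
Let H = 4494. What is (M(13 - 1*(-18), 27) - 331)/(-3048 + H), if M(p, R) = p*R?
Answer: 253/723 ≈ 0.34993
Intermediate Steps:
M(p, R) = R*p
(M(13 - 1*(-18), 27) - 331)/(-3048 + H) = (27*(13 - 1*(-18)) - 331)/(-3048 + 4494) = (27*(13 + 18) - 331)/1446 = (27*31 - 331)*(1/1446) = (837 - 331)*(1/1446) = 506*(1/1446) = 253/723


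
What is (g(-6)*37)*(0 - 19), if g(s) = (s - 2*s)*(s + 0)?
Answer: 25308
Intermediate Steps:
g(s) = -s**2 (g(s) = (-s)*s = -s**2)
(g(-6)*37)*(0 - 19) = (-1*(-6)**2*37)*(0 - 19) = (-1*36*37)*(-19) = -36*37*(-19) = -1332*(-19) = 25308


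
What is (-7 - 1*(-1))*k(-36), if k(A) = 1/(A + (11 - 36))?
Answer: 6/61 ≈ 0.098361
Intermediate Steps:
k(A) = 1/(-25 + A) (k(A) = 1/(A - 25) = 1/(-25 + A))
(-7 - 1*(-1))*k(-36) = (-7 - 1*(-1))/(-25 - 36) = (-7 + 1)/(-61) = -6*(-1/61) = 6/61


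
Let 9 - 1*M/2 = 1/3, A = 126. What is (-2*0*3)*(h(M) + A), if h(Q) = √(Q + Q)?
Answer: 0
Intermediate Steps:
M = 52/3 (M = 18 - 2/3 = 18 - 2*⅓ = 18 - ⅔ = 52/3 ≈ 17.333)
h(Q) = √2*√Q (h(Q) = √(2*Q) = √2*√Q)
(-2*0*3)*(h(M) + A) = (-2*0*3)*(√2*√(52/3) + 126) = (0*3)*(√2*(2*√39/3) + 126) = 0*(2*√78/3 + 126) = 0*(126 + 2*√78/3) = 0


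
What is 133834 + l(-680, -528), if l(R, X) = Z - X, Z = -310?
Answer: 134052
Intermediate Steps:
l(R, X) = -310 - X
133834 + l(-680, -528) = 133834 + (-310 - 1*(-528)) = 133834 + (-310 + 528) = 133834 + 218 = 134052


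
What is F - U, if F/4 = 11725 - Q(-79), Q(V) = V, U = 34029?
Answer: 13187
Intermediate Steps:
F = 47216 (F = 4*(11725 - 1*(-79)) = 4*(11725 + 79) = 4*11804 = 47216)
F - U = 47216 - 1*34029 = 47216 - 34029 = 13187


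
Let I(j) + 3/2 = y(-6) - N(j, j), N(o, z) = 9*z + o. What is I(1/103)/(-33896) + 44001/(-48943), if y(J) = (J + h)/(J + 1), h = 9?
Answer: -1536090874871/1708741085840 ≈ -0.89896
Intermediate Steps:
y(J) = (9 + J)/(1 + J) (y(J) = (J + 9)/(J + 1) = (9 + J)/(1 + J))
N(o, z) = o + 9*z
I(j) = -21/10 - 10*j (I(j) = -3/2 + ((9 - 6)/(1 - 6) - (j + 9*j)) = -3/2 + (3/(-5) - 10*j) = -3/2 + (-1/5*3 - 10*j) = -3/2 + (-3/5 - 10*j) = -21/10 - 10*j)
I(1/103)/(-33896) + 44001/(-48943) = (-21/10 - 10/103)/(-33896) + 44001/(-48943) = (-21/10 - 10*1/103)*(-1/33896) + 44001*(-1/48943) = (-21/10 - 10/103)*(-1/33896) - 44001/48943 = -2263/1030*(-1/33896) - 44001/48943 = 2263/34912880 - 44001/48943 = -1536090874871/1708741085840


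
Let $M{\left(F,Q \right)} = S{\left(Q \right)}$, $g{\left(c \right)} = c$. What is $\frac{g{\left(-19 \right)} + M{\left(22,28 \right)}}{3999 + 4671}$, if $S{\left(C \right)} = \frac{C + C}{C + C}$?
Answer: $- \frac{3}{1445} \approx -0.0020761$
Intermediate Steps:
$S{\left(C \right)} = 1$ ($S{\left(C \right)} = \frac{2 C}{2 C} = 2 C \frac{1}{2 C} = 1$)
$M{\left(F,Q \right)} = 1$
$\frac{g{\left(-19 \right)} + M{\left(22,28 \right)}}{3999 + 4671} = \frac{-19 + 1}{3999 + 4671} = - \frac{18}{8670} = \left(-18\right) \frac{1}{8670} = - \frac{3}{1445}$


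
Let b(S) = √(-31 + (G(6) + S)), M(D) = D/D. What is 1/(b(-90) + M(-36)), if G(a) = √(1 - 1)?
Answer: 1/122 - 11*I/122 ≈ 0.0081967 - 0.090164*I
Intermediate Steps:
G(a) = 0 (G(a) = √0 = 0)
M(D) = 1
b(S) = √(-31 + S) (b(S) = √(-31 + (0 + S)) = √(-31 + S))
1/(b(-90) + M(-36)) = 1/(√(-31 - 90) + 1) = 1/(√(-121) + 1) = 1/(11*I + 1) = 1/(1 + 11*I) = (1 - 11*I)/122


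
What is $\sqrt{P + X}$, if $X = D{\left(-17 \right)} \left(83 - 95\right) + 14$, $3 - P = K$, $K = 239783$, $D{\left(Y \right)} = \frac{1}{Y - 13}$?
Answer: $\frac{2 i \sqrt{1498535}}{5} \approx 489.66 i$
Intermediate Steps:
$D{\left(Y \right)} = \frac{1}{-13 + Y}$
$P = -239780$ ($P = 3 - 239783 = -239780$)
$X = \frac{72}{5}$ ($X = \frac{83 - 95}{-13 - 17} + 14 = \frac{83 - 95}{-30} + 14 = \left(- \frac{1}{30}\right) \left(-12\right) + 14 = \frac{2}{5} + 14 = \frac{72}{5} \approx 14.4$)
$\sqrt{P + X} = \sqrt{-239780 + \frac{72}{5}} = \sqrt{- \frac{1198828}{5}} = \frac{2 i \sqrt{1498535}}{5}$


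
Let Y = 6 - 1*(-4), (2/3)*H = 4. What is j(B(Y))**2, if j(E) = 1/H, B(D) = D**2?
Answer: 1/36 ≈ 0.027778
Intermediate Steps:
H = 6 (H = (3/2)*4 = 6)
Y = 10 (Y = 6 + 4 = 10)
j(E) = 1/6
j(B(Y))**2 = (1/6)**2 = 1/36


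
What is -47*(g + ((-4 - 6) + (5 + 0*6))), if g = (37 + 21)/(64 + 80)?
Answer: 15557/72 ≈ 216.07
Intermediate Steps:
g = 29/72 (g = 58/144 = 58*(1/144) = 29/72 ≈ 0.40278)
-47*(g + ((-4 - 6) + (5 + 0*6))) = -47*(29/72 + ((-4 - 6) + (5 + 0*6))) = -47*(29/72 + (-10 + (5 + 0))) = -47*(29/72 + (-10 + 5)) = -47*(29/72 - 5) = -47*(-331/72) = 15557/72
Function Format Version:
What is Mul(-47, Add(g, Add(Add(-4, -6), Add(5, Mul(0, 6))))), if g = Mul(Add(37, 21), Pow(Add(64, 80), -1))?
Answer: Rational(15557, 72) ≈ 216.07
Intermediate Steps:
g = Rational(29, 72) (g = Mul(58, Pow(144, -1)) = Mul(58, Rational(1, 144)) = Rational(29, 72) ≈ 0.40278)
Mul(-47, Add(g, Add(Add(-4, -6), Add(5, Mul(0, 6))))) = Mul(-47, Add(Rational(29, 72), Add(Add(-4, -6), Add(5, Mul(0, 6))))) = Mul(-47, Add(Rational(29, 72), Add(-10, Add(5, 0)))) = Mul(-47, Add(Rational(29, 72), Add(-10, 5))) = Mul(-47, Add(Rational(29, 72), -5)) = Mul(-47, Rational(-331, 72)) = Rational(15557, 72)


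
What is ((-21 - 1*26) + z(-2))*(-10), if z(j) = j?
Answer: 490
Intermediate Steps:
((-21 - 1*26) + z(-2))*(-10) = ((-21 - 1*26) - 2)*(-10) = ((-21 - 26) - 2)*(-10) = (-47 - 2)*(-10) = -49*(-10) = 490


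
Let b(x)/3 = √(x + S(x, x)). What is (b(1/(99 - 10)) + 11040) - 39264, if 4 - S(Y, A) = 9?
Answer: -28224 + 6*I*√9879/89 ≈ -28224.0 + 6.7007*I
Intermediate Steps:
S(Y, A) = -5 (S(Y, A) = 4 - 1*9 = 4 - 9 = -5)
b(x) = 3*√(-5 + x) (b(x) = 3*√(x - 5) = 3*√(-5 + x))
(b(1/(99 - 10)) + 11040) - 39264 = (3*√(-5 + 1/(99 - 10)) + 11040) - 39264 = (3*√(-5 + 1/89) + 11040) - 39264 = (3*√(-444/89) + 11040) - 39264 = (3*(2*I*√9879/89) + 11040) - 39264 = (6*I*√9879/89 + 11040) - 39264 = (11040 + 6*I*√9879/89) - 39264 = -28224 + 6*I*√9879/89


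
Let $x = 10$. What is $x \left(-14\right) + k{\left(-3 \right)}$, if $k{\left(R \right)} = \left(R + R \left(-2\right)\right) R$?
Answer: $-149$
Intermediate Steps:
$k{\left(R \right)} = - R^{2}$ ($k{\left(R \right)} = \left(R - 2 R\right) R = - R R = - R^{2}$)
$x \left(-14\right) + k{\left(-3 \right)} = 10 \left(-14\right) - \left(-3\right)^{2} = -140 - 9 = -149$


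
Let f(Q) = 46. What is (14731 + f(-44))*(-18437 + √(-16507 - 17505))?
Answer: -272443549 + 29554*I*√8503 ≈ -2.7244e+8 + 2.7252e+6*I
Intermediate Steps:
(14731 + f(-44))*(-18437 + √(-16507 - 17505)) = (14731 + 46)*(-18437 + √(-16507 - 17505)) = 14777*(-18437 + √(-34012)) = 14777*(-18437 + 2*I*√8503) = -272443549 + 29554*I*√8503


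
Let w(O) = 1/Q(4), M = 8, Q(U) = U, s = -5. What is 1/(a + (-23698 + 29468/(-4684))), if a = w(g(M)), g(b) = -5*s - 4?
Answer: -4684/111029729 ≈ -4.2187e-5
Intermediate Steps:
g(b) = 21 (g(b) = -5*(-5) - 4 = 25 - 4 = 21)
w(O) = 1/4
a = 1/4 ≈ 0.25000
1/(a + (-23698 + 29468/(-4684))) = 1/(1/4 + (-23698 + 29468/(-4684))) = 1/(1/4 + (-23698 + 29468*(-1/4684))) = 1/(1/4 + (-23698 - 7367/1171)) = 1/(1/4 - 27757725/1171) = 1/(-111029729/4684) = -4684/111029729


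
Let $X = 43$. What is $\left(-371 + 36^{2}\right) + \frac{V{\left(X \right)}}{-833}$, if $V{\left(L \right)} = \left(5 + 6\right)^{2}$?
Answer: $\frac{770404}{833} \approx 924.85$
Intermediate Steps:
$V{\left(L \right)} = 121$ ($V{\left(L \right)} = 11^{2} = 121$)
$\left(-371 + 36^{2}\right) + \frac{V{\left(X \right)}}{-833} = \left(-371 + 36^{2}\right) + \frac{121}{-833} = \left(-371 + 1296\right) + 121 \left(- \frac{1}{833}\right) = 925 - \frac{121}{833} = \frac{770404}{833}$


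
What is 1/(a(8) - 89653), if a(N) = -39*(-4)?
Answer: -1/89497 ≈ -1.1174e-5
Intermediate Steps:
a(N) = 156
1/(a(8) - 89653) = 1/(156 - 89653) = 1/(-89497) = -1/89497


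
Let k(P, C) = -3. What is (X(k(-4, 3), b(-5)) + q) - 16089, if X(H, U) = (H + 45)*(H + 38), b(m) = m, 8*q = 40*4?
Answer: -14599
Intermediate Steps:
q = 20 (q = (40*4)/8 = (1/8)*160 = 20)
X(H, U) = (38 + H)*(45 + H) (X(H, U) = (45 + H)*(38 + H) = (38 + H)*(45 + H))
(X(k(-4, 3), b(-5)) + q) - 16089 = ((1710 + (-3)**2 + 83*(-3)) + 20) - 16089 = ((1710 + 9 - 249) + 20) - 16089 = (1470 + 20) - 16089 = 1490 - 16089 = -14599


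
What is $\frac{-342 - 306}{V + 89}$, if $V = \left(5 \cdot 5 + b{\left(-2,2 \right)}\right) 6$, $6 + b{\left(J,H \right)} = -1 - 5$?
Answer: $- \frac{648}{167} \approx -3.8802$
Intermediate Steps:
$b{\left(J,H \right)} = -12$ ($b{\left(J,H \right)} = -6 - 6 = -12$)
$V = 78$ ($V = \left(5 \cdot 5 - 12\right) 6 = \left(25 - 12\right) 6 = 13 \cdot 6 = 78$)
$\frac{-342 - 306}{V + 89} = \frac{-342 - 306}{78 + 89} = - \frac{648}{167}$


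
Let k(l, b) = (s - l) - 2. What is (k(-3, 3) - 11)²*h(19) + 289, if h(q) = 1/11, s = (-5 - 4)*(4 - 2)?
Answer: 3963/11 ≈ 360.27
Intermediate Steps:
s = -18 (s = -9*2 = -18)
h(q) = 1/11
k(l, b) = -20 - l (k(l, b) = (-18 - l) - 2 = -20 - l)
(k(-3, 3) - 11)²*h(19) + 289 = ((-20 - 1*(-3)) - 11)²*(1/11) + 289 = ((-20 + 3) - 11)²*(1/11) + 289 = (-17 - 11)²*(1/11) + 289 = (-28)²*(1/11) + 289 = 784*(1/11) + 289 = 784/11 + 289 = 3963/11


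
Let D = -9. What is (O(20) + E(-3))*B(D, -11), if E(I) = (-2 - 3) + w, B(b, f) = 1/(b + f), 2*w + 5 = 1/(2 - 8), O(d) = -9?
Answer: 199/240 ≈ 0.82917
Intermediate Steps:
w = -31/12 (w = -5/2 + 1/(2*(2 - 8)) = -5/2 + (½)/(-6) = -5/2 + (½)*(-⅙) = -5/2 - 1/12 = -31/12 ≈ -2.5833)
E(I) = -91/12 (E(I) = (-2 - 3) - 31/12 = -5 - 31/12 = -91/12)
(O(20) + E(-3))*B(D, -11) = (-9 - 91/12)/(-9 - 11) = -199/12/(-20) = -199/12*(-1/20) = 199/240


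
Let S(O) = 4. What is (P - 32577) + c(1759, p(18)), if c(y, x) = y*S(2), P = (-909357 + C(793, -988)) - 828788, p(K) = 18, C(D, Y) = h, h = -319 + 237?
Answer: -1763768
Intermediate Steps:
h = -82
C(D, Y) = -82
P = -1738227 (P = (-909357 - 82) - 828788 = -909439 - 828788 = -1738227)
c(y, x) = 4*y (c(y, x) = y*4 = 4*y)
(P - 32577) + c(1759, p(18)) = (-1738227 - 32577) + 4*1759 = -1770804 + 7036 = -1763768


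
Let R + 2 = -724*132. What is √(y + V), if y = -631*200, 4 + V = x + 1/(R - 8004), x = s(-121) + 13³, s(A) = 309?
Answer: I*√1326979383937822/103574 ≈ 351.71*I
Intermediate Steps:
R = -95570 (R = -2 - 724*132 = -2 - 95568 = -95570)
x = 2506 (x = 309 + 13³ = 309 + 2197 = 2506)
V = 259142147/103574 (V = -4 + (2506 + 1/(-95570 - 8004)) = -4 + (2506 + 1/(-103574)) = -4 + (2506 - 1/103574) = -4 + 259556443/103574 = 259142147/103574 ≈ 2502.0)
y = -126200
√(y + V) = √(-126200 + 259142147/103574) = √(-12811896653/103574) = I*√1326979383937822/103574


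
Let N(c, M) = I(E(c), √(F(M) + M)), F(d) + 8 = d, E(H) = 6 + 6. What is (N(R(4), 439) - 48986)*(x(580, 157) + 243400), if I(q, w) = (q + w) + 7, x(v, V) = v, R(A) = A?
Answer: -11946968660 + 243980*√870 ≈ -1.1940e+10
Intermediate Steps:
E(H) = 12
F(d) = -8 + d
I(q, w) = 7 + q + w
N(c, M) = 19 + √(-8 + 2*M) (N(c, M) = 7 + 12 + √((-8 + M) + M) = 7 + 12 + √(-8 + 2*M) = 19 + √(-8 + 2*M))
(N(R(4), 439) - 48986)*(x(580, 157) + 243400) = ((19 + √(-8 + 2*439)) - 48986)*(580 + 243400) = ((19 + √(-8 + 878)) - 48986)*243980 = ((19 + √870) - 48986)*243980 = (-48967 + √870)*243980 = -11946968660 + 243980*√870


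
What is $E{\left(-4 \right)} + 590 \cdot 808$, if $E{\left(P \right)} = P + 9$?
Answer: $476725$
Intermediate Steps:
$E{\left(P \right)} = 9 + P$
$E{\left(-4 \right)} + 590 \cdot 808 = \left(9 - 4\right) + 590 \cdot 808 = 5 + 476720 = 476725$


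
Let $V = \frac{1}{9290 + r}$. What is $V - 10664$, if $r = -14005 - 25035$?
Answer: $- \frac{317254001}{29750} \approx -10664.0$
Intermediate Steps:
$r = -39040$ ($r = -14005 - 25035 = -39040$)
$V = - \frac{1}{29750}$ ($V = \frac{1}{9290 - 39040} = \frac{1}{-29750} = - \frac{1}{29750} \approx -3.3613 \cdot 10^{-5}$)
$V - 10664 = - \frac{1}{29750} - 10664 = - \frac{317254001}{29750}$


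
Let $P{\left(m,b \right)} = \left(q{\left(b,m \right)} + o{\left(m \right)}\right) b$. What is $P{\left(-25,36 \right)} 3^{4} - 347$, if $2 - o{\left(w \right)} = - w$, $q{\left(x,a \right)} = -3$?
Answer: $-76163$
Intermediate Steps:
$o{\left(w \right)} = 2 + w$ ($o{\left(w \right)} = 2 - - w = 2 + w$)
$P{\left(m,b \right)} = b \left(-1 + m\right)$ ($P{\left(m,b \right)} = \left(-3 + \left(2 + m\right)\right) b = \left(-1 + m\right) b = b \left(-1 + m\right)$)
$P{\left(-25,36 \right)} 3^{4} - 347 = 36 \left(-1 - 25\right) 3^{4} - 347 = 36 \left(-26\right) 81 - 347 = \left(-936\right) 81 - 347 = -75816 - 347 = -76163$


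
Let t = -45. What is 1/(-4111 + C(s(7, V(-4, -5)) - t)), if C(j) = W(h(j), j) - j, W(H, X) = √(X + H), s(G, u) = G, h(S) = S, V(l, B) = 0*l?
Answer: -4163/17330465 - 2*√26/17330465 ≈ -0.00024080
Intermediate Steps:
V(l, B) = 0
W(H, X) = √(H + X)
C(j) = -j + √2*√j (C(j) = √(j + j) - j = √(2*j) - j = √2*√j - j = -j + √2*√j)
1/(-4111 + C(s(7, V(-4, -5)) - t)) = 1/(-4111 + (-(7 - 1*(-45)) + √2*√(7 - 1*(-45)))) = 1/(-4111 + (-(7 + 45) + √2*√(7 + 45))) = 1/(-4111 + (-1*52 + √2*√52)) = 1/(-4111 + (-52 + √2*(2*√13))) = 1/(-4111 + (-52 + 2*√26)) = 1/(-4163 + 2*√26)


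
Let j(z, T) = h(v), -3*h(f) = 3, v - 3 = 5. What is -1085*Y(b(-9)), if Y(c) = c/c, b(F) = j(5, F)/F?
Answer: -1085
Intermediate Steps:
v = 8 (v = 3 + 5 = 8)
h(f) = -1 (h(f) = -⅓*3 = -1)
j(z, T) = -1
b(F) = -1/F
Y(c) = 1
-1085*Y(b(-9)) = -1085*1 = -1085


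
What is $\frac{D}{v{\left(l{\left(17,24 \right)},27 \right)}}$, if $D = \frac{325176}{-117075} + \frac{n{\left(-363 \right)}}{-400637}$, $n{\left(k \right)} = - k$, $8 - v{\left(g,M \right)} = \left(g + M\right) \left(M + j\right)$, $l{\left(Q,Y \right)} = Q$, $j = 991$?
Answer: $\frac{43440011779}{700191522097200} \approx 6.204 \cdot 10^{-5}$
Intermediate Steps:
$v{\left(g,M \right)} = 8 - \left(991 + M\right) \left(M + g\right)$ ($v{\left(g,M \right)} = 8 - \left(g + M\right) \left(M + 991\right) = 8 - \left(M + g\right) \left(991 + M\right) = 8 - \left(991 + M\right) \left(M + g\right)$)
$D = - \frac{43440011779}{15634858925}$ ($D = \frac{325176}{-117075} + \frac{\left(-1\right) \left(-363\right)}{-400637} = 325176 \left(- \frac{1}{117075}\right) + 363 \left(- \frac{1}{400637}\right) = - \frac{108392}{39025} - \frac{363}{400637} = - \frac{43440011779}{15634858925} \approx -2.7784$)
$\frac{D}{v{\left(l{\left(17,24 \right)},27 \right)}} = - \frac{43440011779}{15634858925 \left(8 - 27^{2} - 26757 - 16847 - 27 \cdot 17\right)} = - \frac{43440011779}{15634858925 \left(8 - 729 - 26757 - 16847 - 459\right)} = - \frac{43440011779}{15634858925 \left(-44784\right)} = \left(- \frac{43440011779}{15634858925}\right) \left(- \frac{1}{44784}\right) = \frac{43440011779}{700191522097200}$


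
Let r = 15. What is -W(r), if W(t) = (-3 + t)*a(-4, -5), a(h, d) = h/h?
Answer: -12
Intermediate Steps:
a(h, d) = 1
W(t) = -3 + t (W(t) = (-3 + t)*1 = -3 + t)
-W(r) = -(-3 + 15) = -1*12 = -12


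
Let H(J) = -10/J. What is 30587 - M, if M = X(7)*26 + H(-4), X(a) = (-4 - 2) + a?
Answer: 61117/2 ≈ 30559.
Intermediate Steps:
X(a) = -6 + a
M = 57/2 (M = (-6 + 7)*26 - 10/(-4) = 1*26 - 10*(-¼) = 26 + 5/2 = 57/2 ≈ 28.500)
30587 - M = 30587 - 1*57/2 = 30587 - 57/2 = 61117/2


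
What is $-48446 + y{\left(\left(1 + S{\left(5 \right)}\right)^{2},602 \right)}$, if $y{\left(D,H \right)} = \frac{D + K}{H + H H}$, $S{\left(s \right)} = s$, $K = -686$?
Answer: $- \frac{8793094663}{181503} \approx -48446.0$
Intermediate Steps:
$y{\left(D,H \right)} = \frac{-686 + D}{H + H^{2}}$ ($y{\left(D,H \right)} = \frac{D - 686}{H + H H} = \frac{-686 + D}{H + H^{2}}$)
$-48446 + y{\left(\left(1 + S{\left(5 \right)}\right)^{2},602 \right)} = -48446 + \frac{-686 + \left(1 + 5\right)^{2}}{602 \left(1 + 602\right)} = -48446 + \frac{-686 + 6^{2}}{602 \cdot 603} = -48446 + \frac{1}{602} \cdot \frac{1}{603} \left(-686 + 36\right) = -48446 + \frac{1}{602} \cdot \frac{1}{603} \left(-650\right) = -48446 - \frac{325}{181503} = - \frac{8793094663}{181503}$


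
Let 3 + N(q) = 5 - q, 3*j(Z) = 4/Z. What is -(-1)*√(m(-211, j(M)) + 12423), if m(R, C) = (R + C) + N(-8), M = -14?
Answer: 2*√1347465/21 ≈ 110.55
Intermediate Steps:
j(Z) = 4/(3*Z) (j(Z) = (4/Z)/3 = 4/(3*Z))
N(q) = 2 - q (N(q) = -3 + (5 - q) = 2 - q)
m(R, C) = 10 + C + R (m(R, C) = (R + C) + (2 - 1*(-8)) = (C + R) + (2 + 8) = (C + R) + 10 = 10 + C + R)
-(-1)*√(m(-211, j(M)) + 12423) = -(-1)*√((10 + (4/3)/(-14) - 211) + 12423) = -(-1)*√((10 + (4/3)*(-1/14) - 211) + 12423) = -(-1)*√((10 - 2/21 - 211) + 12423) = -(-1)*√(-4223/21 + 12423) = -(-1)*√(256660/21) = -(-1)*2*√1347465/21 = -(-2)*√1347465/21 = 2*√1347465/21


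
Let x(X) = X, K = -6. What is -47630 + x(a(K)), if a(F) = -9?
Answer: -47639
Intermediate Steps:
-47630 + x(a(K)) = -47630 - 9 = -47639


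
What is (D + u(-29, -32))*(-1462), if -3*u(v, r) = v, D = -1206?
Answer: 5247118/3 ≈ 1.7490e+6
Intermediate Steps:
u(v, r) = -v/3
(D + u(-29, -32))*(-1462) = (-1206 - 1/3*(-29))*(-1462) = (-1206 + 29/3)*(-1462) = -3589/3*(-1462) = 5247118/3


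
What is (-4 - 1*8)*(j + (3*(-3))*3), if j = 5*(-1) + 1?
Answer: 372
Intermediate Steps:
j = -4 (j = -5 + 1 = -4)
(-4 - 1*8)*(j + (3*(-3))*3) = (-4 - 1*8)*(-4 + (3*(-3))*3) = (-4 - 8)*(-4 - 9*3) = -12*(-4 - 27) = -12*(-31) = 372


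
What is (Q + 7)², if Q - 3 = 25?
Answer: 1225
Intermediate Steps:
Q = 28 (Q = 3 + 25 = 28)
(Q + 7)² = (28 + 7)² = 35² = 1225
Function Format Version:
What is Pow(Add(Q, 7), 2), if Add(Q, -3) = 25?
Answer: 1225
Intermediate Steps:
Q = 28 (Q = Add(3, 25) = 28)
Pow(Add(Q, 7), 2) = Pow(Add(28, 7), 2) = Pow(35, 2) = 1225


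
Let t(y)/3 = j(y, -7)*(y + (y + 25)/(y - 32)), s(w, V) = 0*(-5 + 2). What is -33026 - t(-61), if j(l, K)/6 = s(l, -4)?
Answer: -33026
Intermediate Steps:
s(w, V) = 0 (s(w, V) = 0*(-3) = 0)
j(l, K) = 0 (j(l, K) = 6*0 = 0)
t(y) = 0 (t(y) = 3*(0*(y + (y + 25)/(y - 32))) = 3*(0*(y + (25 + y)/(-32 + y))) = 3*0 = 0)
-33026 - t(-61) = -33026 - 1*0 = -33026 + 0 = -33026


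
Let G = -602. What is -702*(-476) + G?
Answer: 333550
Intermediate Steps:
-702*(-476) + G = -702*(-476) - 602 = 334152 - 602 = 333550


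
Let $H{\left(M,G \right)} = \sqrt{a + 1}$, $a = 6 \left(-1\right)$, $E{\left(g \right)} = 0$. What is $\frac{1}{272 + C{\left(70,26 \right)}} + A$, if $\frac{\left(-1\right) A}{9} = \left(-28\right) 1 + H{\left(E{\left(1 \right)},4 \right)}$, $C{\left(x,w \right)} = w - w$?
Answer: $\frac{68545}{272} - 9 i \sqrt{5} \approx 252.0 - 20.125 i$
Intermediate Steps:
$C{\left(x,w \right)} = 0$
$a = -6$
$H{\left(M,G \right)} = i \sqrt{5}$ ($H{\left(M,G \right)} = \sqrt{-6 + 1} = \sqrt{-5} = i \sqrt{5}$)
$A = 252 - 9 i \sqrt{5}$ ($A = - 9 \left(\left(-28\right) 1 + i \sqrt{5}\right) = - 9 \left(-28 + i \sqrt{5}\right) = 252 - 9 i \sqrt{5} \approx 252.0 - 20.125 i$)
$\frac{1}{272 + C{\left(70,26 \right)}} + A = \frac{1}{272 + 0} + \left(252 - 9 i \sqrt{5}\right) = \frac{1}{272} + \left(252 - 9 i \sqrt{5}\right) = \frac{68545}{272} - 9 i \sqrt{5}$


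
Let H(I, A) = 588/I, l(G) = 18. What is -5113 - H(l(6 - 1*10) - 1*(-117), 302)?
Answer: -230281/45 ≈ -5117.4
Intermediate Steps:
-5113 - H(l(6 - 1*10) - 1*(-117), 302) = -5113 - 588/(18 - 1*(-117)) = -5113 - 588/(18 + 117) = -5113 - 588/135 = -5113 - 1*196/45 = -5113 - 196/45 = -230281/45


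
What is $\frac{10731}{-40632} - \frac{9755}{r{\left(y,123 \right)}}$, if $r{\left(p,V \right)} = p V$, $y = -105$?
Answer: $\frac{17184953}{34984152} \approx 0.49122$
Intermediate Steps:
$r{\left(p,V \right)} = V p$
$\frac{10731}{-40632} - \frac{9755}{r{\left(y,123 \right)}} = \frac{10731}{-40632} - \frac{9755}{123 \left(-105\right)} = 10731 \left(- \frac{1}{40632}\right) - \frac{9755}{-12915} = - \frac{3577}{13544} - - \frac{1951}{2583} = - \frac{3577}{13544} + \frac{1951}{2583} = \frac{17184953}{34984152}$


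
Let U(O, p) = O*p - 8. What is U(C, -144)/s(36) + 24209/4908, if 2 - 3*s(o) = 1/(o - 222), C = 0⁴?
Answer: -12879355/1830684 ≈ -7.0353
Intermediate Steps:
C = 0
U(O, p) = -8 + O*p
s(o) = ⅔ - 1/(3*(-222 + o)) (s(o) = ⅔ - 1/(3*(o - 222)) = ⅔ - 1/(3*(-222 + o)))
U(C, -144)/s(36) + 24209/4908 = (-8 + 0*(-144))/(((-445 + 2*36)/(3*(-222 + 36)))) + 24209/4908 = (-8 + 0)/(((⅓)*(-445 + 72)/(-186))) + 24209*(1/4908) = -8/((⅓)*(-1/186)*(-373)) + 24209/4908 = -8/373/558 + 24209/4908 = -8*558/373 + 24209/4908 = -4464/373 + 24209/4908 = -12879355/1830684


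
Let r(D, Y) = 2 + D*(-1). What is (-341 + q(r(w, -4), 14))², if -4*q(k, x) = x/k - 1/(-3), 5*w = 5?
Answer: 17098225/144 ≈ 1.1874e+5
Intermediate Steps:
w = 1 (w = (⅕)*5 = 1)
r(D, Y) = 2 - D
q(k, x) = -1/12 - x/(4*k) (q(k, x) = -(x/k - 1/(-3))/4 = -(x/k - 1*(-⅓))/4 = -(x/k + ⅓)/4 = -(⅓ + x/k)/4 = -1/12 - x/(4*k))
(-341 + q(r(w, -4), 14))² = (-341 + (-(2 - 1*1) - 3*14)/(12*(2 - 1*1)))² = (-341 + (-(2 - 1) - 42)/(12*(2 - 1)))² = (-341 + (1/12)*(-1*1 - 42)/1)² = (-341 + (1/12)*1*(-1 - 42))² = (-341 + (1/12)*1*(-43))² = (-341 - 43/12)² = (-4135/12)² = 17098225/144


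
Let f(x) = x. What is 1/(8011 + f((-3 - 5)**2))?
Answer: 1/8075 ≈ 0.00012384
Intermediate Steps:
1/(8011 + f((-3 - 5)**2)) = 1/(8011 + (-3 - 5)**2) = 1/(8011 + (-8)**2) = 1/(8011 + 64) = 1/8075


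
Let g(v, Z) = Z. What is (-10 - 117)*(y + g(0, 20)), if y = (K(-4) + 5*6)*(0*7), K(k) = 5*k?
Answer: -2540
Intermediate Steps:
y = 0 (y = (5*(-4) + 5*6)*(0*7) = (-20 + 30)*0 = 10*0 = 0)
(-10 - 117)*(y + g(0, 20)) = (-10 - 117)*(0 + 20) = -127*20 = -2540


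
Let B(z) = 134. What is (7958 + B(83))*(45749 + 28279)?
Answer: 599034576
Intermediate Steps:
(7958 + B(83))*(45749 + 28279) = (7958 + 134)*(45749 + 28279) = 8092*74028 = 599034576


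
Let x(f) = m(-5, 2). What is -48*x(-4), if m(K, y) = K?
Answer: 240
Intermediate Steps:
x(f) = -5
-48*x(-4) = -48*(-5) = 240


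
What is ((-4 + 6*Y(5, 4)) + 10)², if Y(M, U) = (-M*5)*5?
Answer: 553536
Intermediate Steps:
Y(M, U) = -25*M (Y(M, U) = -5*M*5 = -25*M)
((-4 + 6*Y(5, 4)) + 10)² = ((-4 + 6*(-25*5)) + 10)² = ((-4 + 6*(-125)) + 10)² = ((-4 - 750) + 10)² = (-754 + 10)² = (-744)² = 553536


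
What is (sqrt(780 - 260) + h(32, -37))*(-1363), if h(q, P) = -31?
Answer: 42253 - 2726*sqrt(130) ≈ 11172.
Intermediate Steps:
(sqrt(780 - 260) + h(32, -37))*(-1363) = (sqrt(780 - 260) - 31)*(-1363) = (sqrt(520) - 31)*(-1363) = (2*sqrt(130) - 31)*(-1363) = (-31 + 2*sqrt(130))*(-1363) = 42253 - 2726*sqrt(130)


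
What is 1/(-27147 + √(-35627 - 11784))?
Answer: -27147/737007020 - I*√47411/737007020 ≈ -3.6834e-5 - 2.9544e-7*I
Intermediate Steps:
1/(-27147 + √(-35627 - 11784)) = 1/(-27147 + √(-47411)) = 1/(-27147 + I*√47411)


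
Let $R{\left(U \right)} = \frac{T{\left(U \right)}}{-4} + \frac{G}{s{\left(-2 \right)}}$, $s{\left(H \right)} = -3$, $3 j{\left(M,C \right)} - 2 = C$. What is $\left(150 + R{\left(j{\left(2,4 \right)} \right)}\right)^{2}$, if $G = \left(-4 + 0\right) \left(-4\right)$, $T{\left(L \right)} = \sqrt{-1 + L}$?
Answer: $\frac{3003289}{144} \approx 20856.0$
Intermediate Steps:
$j{\left(M,C \right)} = \frac{2}{3} + \frac{C}{3}$
$G = 16$ ($G = \left(-4\right) \left(-4\right) = 16$)
$R{\left(U \right)} = - \frac{16}{3} - \frac{\sqrt{-1 + U}}{4}$ ($R{\left(U \right)} = \frac{\sqrt{-1 + U}}{-4} + \frac{16}{-3} = \sqrt{-1 + U} \left(- \frac{1}{4}\right) + 16 \left(- \frac{1}{3}\right) = - \frac{\sqrt{-1 + U}}{4} - \frac{16}{3} = - \frac{16}{3} - \frac{\sqrt{-1 + U}}{4}$)
$\left(150 + R{\left(j{\left(2,4 \right)} \right)}\right)^{2} = \left(150 - \left(\frac{16}{3} + \frac{\sqrt{-1 + \left(\frac{2}{3} + \frac{1}{3} \cdot 4\right)}}{4}\right)\right)^{2} = \left(150 - \left(\frac{16}{3} + \frac{\sqrt{-1 + \left(\frac{2}{3} + \frac{4}{3}\right)}}{4}\right)\right)^{2} = \left(150 - \left(\frac{16}{3} + \frac{\sqrt{-1 + 2}}{4}\right)\right)^{2} = \left(150 - \left(\frac{16}{3} + \frac{\sqrt{1}}{4}\right)\right)^{2} = \left(150 - \frac{67}{12}\right)^{2} = \left(\frac{1733}{12}\right)^{2} = \frac{3003289}{144}$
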